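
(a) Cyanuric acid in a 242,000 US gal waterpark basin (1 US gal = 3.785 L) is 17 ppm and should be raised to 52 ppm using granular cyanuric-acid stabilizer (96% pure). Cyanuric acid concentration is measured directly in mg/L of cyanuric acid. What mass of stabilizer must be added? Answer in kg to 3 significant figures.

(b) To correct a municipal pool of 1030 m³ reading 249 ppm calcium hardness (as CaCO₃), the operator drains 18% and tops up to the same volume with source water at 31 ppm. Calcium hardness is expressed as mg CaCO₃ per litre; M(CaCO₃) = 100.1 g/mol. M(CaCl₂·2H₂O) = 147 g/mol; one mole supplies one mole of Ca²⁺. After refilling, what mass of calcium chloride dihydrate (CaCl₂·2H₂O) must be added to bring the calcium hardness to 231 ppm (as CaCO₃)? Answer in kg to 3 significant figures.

(a) 33.4 kg; (b) 32.1 kg

(a) Volume: 242,000 US gal × 3.785 L/gal = 915,970 L.
(a) CYA to add: (52 − 17) = 35 mg/L × 915,970 L = 32,060 g cyanuric acid.
(a) At 96% purity: 32,060 / 0.96 = 33,390 g product.

(b) Volume: 1030 m³ = 1,030,000 L.
(b) After draining 18% and refilling: 249 × 0.82 + 31 × 0.18 = 209.76 ppm.
(b) Deficit to target: 231 − 209.76 = 21.24 mg/L.
(b) As CaCO₃: 21.24 mg/L × 1,030,000 L = 21,880 g; ÷ 100.1 = 218.6 mol Ca²⁺.
(b) Mass: 218.6 × 147 = 32,130 g.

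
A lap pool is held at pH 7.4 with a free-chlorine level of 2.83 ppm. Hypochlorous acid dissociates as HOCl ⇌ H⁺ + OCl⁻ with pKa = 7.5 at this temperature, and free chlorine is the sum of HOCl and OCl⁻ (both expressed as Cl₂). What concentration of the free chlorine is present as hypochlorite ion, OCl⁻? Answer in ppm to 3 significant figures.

1.25 ppm

[OCl⁻]/[HOCl] = 10^(pH − pKa) = 10^(7.4 − 7.5) = 10^-0.10 = 0.7943.
Fraction as HOCl = 1 / (1 + 0.7943) = 0.5573.
OCl⁻ = (1 − 0.5573) × 2.83 ppm = 1.253 ppm.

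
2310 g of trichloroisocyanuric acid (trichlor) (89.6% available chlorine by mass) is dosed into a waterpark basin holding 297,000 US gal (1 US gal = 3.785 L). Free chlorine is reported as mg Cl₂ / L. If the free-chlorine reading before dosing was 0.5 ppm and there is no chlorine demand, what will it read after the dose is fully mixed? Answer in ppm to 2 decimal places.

Volume: 297,000 US gal × 3.785 L/gal = 1,124,145 L.
Available chlorine delivered: 2310 g × 0.896 = 2070 g as Cl₂.
Concentration rise: 2070 g / 1,124,145 L = 1.841 mg/L = 1.84 ppm.
Final FC: 0.5 + 1.84 = 2.34 ppm.

2.34 ppm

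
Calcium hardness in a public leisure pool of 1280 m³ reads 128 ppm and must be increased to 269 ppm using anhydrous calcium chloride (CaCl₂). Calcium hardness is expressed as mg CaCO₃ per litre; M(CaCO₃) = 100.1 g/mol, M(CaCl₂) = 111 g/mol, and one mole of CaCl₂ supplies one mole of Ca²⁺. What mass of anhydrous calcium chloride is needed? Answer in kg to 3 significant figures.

200 kg

Volume: 1280 m³ = 1,280,000 L.
Hardness to add: (269 − 128) = 141 mg/L as CaCO₃ × 1,280,000 L = 180,500 g as CaCO₃.
Moles of Ca²⁺ (1 mol Ca²⁺ ≡ 1 mol CaCO₃): 180,500 / 100.1 g/mol = 1803 mol.
Mass of CaCl₂: 1803 × 111 = 200,100 g.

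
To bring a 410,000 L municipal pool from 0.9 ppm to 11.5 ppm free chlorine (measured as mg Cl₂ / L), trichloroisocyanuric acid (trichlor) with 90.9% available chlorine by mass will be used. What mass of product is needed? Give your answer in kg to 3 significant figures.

Chlorine deficit: 11.5 − 0.9 = 10.6 ppm = 10.6 mg/L as Cl₂.
Cl₂ equivalent needed: 10.6 mg/L × 410,000 L = 4,346,000 mg = 4346 g.
Product at 90.9% available chlorine: 4346 / 0.909 = 4781 g.

4.78 kg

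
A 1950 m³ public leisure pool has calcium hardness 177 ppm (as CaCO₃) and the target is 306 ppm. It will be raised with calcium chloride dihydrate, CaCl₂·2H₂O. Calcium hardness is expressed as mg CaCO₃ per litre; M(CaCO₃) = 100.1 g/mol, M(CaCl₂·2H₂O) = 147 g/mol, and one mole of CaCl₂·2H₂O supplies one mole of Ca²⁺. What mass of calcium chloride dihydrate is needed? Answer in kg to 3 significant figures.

369 kg

Volume: 1950 m³ = 1,950,000 L.
Hardness to add: (306 − 177) = 129 mg/L as CaCO₃ × 1,950,000 L = 251,600 g as CaCO₃.
Moles of Ca²⁺ (1 mol Ca²⁺ ≡ 1 mol CaCO₃): 251,600 / 100.1 g/mol = 2513 mol.
Mass of CaCl₂·2H₂O: 2513 × 147 = 369,400 g.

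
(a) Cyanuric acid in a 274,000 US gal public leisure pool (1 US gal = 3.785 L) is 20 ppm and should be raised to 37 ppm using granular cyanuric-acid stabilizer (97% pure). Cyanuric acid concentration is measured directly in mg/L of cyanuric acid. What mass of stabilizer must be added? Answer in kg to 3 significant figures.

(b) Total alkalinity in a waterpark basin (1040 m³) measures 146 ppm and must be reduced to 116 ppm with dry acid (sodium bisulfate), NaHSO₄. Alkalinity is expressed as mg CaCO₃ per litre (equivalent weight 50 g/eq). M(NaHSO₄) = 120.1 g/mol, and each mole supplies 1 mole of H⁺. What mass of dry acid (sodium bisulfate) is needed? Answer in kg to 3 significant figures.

(a) 18.2 kg; (b) 74.9 kg

(a) Volume: 274,000 US gal × 3.785 L/gal = 1,037,090 L.
(a) CYA to add: (37 − 20) = 17 mg/L × 1,037,090 L = 17,630 g cyanuric acid.
(a) At 97% purity: 17,630 / 0.97 = 18,180 g product.

(b) Volume: 1040 m³ = 1,040,000 L.
(b) Alkalinity to neutralize: (146 − 116) = 30 mg/L as CaCO₃ × 1,040,000 L = 31,200 g as CaCO₃.
(b) Equivalents of H⁺ required: 31,200 ÷ 50 g/eq = 624 eq = 624 mol NaHSO₄.
(b) Mass of NaHSO₄: 624 × 120.1 = 74,940 g.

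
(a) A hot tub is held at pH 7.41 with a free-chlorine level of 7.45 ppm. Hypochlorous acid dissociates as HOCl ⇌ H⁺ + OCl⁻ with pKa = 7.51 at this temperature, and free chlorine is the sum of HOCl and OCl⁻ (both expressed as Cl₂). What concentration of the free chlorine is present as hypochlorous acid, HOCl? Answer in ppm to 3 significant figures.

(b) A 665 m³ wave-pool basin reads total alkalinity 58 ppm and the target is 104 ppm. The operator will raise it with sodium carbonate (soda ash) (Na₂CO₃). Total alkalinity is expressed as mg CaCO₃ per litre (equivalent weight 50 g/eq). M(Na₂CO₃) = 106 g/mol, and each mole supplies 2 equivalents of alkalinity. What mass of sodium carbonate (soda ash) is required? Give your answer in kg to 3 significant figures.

(a) 4.15 ppm; (b) 32.4 kg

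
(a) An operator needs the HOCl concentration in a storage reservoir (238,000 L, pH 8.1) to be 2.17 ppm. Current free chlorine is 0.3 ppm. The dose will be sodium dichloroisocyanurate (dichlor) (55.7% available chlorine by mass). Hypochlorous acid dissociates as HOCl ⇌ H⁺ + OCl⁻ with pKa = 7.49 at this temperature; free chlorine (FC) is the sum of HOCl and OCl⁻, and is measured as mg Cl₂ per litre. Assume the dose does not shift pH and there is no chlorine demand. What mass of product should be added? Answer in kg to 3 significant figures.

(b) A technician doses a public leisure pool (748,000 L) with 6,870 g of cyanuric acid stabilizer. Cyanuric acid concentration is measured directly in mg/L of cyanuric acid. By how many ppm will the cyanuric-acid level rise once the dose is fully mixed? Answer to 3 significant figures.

(a) 4.58 kg; (b) 9.18 ppm

(a) [OCl⁻]/[HOCl] = 10^(pH − pKa) = 10^(8.1 − 7.49) = 4.074; fraction as HOCl = 1/(1 + 4.074) = 0.1971.
(a) Free chlorine required for 2.17 ppm HOCl: 2.17 / 0.1971 = 11.01 ppm.
(a) FC to add: 11.01 − 0.3 = 10.71 mg/L as Cl₂.
(a) Cl₂ equivalent: 10.71 mg/L × 238,000 L = 2549 g.
(a) Product at 55.7% available Cl: 2549 / 0.557 = 4576 g.

(b) Rise: 6,870 g / 748,000 L × 1000 = 9.184 mg/L.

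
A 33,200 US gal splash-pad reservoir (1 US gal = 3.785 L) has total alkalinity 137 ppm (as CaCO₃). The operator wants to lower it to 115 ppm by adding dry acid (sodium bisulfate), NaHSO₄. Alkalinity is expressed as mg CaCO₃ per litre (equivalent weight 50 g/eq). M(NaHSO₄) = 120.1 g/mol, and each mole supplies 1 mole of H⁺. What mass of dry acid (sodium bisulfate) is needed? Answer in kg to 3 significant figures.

Volume: 33,200 US gal × 3.785 L/gal = 125,662 L.
Alkalinity to neutralize: (137 − 115) = 22 mg/L as CaCO₃ × 125,662 L = 2765 g as CaCO₃.
Equivalents of H⁺ required: 2765 ÷ 50 g/eq = 55.29 eq = 55.29 mol NaHSO₄.
Mass of NaHSO₄: 55.29 × 120.1 = 6640 g.

6.64 kg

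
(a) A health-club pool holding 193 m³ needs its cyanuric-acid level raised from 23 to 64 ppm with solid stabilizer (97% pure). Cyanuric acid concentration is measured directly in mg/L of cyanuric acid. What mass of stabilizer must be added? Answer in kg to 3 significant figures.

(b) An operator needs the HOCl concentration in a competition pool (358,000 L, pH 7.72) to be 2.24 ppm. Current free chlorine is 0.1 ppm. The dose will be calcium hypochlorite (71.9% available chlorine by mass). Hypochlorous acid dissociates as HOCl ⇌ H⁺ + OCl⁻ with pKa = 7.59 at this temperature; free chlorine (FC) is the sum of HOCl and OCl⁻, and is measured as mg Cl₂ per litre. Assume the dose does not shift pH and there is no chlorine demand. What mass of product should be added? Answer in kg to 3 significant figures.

(a) Volume: 193 m³ = 193,000 L.
(a) CYA to add: (64 − 23) = 41 mg/L × 193,000 L = 7913 g cyanuric acid.
(a) At 97% purity: 7913 / 0.97 = 8158 g product.

(b) [OCl⁻]/[HOCl] = 10^(pH − pKa) = 10^(7.72 − 7.59) = 1.349; fraction as HOCl = 1/(1 + 1.349) = 0.4257.
(b) Free chlorine required for 2.24 ppm HOCl: 2.24 / 0.4257 = 5.262 ppm.
(b) FC to add: 5.262 − 0.1 = 5.162 mg/L as Cl₂.
(b) Cl₂ equivalent: 5.162 mg/L × 358,000 L = 1848 g.
(b) Product at 71.9% available Cl: 1848 / 0.719 = 2570 g.

(a) 8.16 kg; (b) 2.57 kg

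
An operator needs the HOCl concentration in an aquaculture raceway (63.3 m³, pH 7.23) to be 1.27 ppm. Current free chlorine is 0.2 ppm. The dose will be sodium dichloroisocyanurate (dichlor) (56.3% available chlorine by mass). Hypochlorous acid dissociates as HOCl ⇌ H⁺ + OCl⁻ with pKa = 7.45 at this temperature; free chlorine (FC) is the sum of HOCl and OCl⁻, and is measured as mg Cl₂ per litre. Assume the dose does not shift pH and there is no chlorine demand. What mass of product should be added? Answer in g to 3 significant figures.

206 g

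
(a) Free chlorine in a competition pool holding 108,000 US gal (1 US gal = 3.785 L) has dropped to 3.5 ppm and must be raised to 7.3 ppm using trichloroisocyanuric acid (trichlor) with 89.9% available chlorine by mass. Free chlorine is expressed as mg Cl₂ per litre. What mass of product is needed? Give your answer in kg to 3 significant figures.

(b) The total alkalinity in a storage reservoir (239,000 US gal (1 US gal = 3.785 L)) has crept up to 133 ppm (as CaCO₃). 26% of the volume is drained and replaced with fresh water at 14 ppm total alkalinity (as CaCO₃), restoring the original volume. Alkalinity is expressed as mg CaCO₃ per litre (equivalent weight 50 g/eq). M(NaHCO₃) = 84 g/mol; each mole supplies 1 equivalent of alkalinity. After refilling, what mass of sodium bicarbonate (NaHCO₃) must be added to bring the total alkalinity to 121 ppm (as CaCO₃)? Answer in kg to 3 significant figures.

(a) Volume: 108,000 US gal × 3.785 L/gal = 408,780 L.
(a) Chlorine deficit: 7.3 − 3.5 = 3.8 ppm = 3.8 mg/L as Cl₂.
(a) Cl₂ equivalent needed: 3.8 mg/L × 408,780 L = 1,553,000 mg = 1553 g.
(a) Product at 89.9% available chlorine: 1553 / 0.899 = 1728 g.

(b) Volume: 239,000 US gal × 3.785 L/gal = 904,615 L.
(b) After draining 26% and refilling: 133 × 0.74 + 14 × 0.26 = 102.06 ppm.
(b) Deficit to target: 121 − 102.06 = 18.94 mg/L.
(b) As CaCO₃: 18.94 mg/L × 904,615 L = 17,130 g; ÷ 50 g/eq ÷ 1 = 342.7 mol NaHCO₃.
(b) Mass: 342.7 × 84 = 28,780 g.

(a) 1.73 kg; (b) 28.8 kg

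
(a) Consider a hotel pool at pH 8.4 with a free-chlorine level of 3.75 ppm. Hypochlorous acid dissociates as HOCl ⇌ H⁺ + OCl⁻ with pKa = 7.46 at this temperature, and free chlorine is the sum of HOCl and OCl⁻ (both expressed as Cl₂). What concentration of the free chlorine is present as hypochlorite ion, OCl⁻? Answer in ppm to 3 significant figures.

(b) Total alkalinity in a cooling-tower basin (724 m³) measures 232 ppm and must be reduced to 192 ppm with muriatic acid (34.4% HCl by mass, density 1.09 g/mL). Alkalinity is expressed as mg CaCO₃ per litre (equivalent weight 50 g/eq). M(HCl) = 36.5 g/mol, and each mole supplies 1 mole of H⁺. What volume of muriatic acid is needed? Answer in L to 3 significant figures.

(a) 3.36 ppm; (b) 56.4 L

(a) [OCl⁻]/[HOCl] = 10^(pH − pKa) = 10^(8.4 − 7.46) = 10^0.94 = 8.71.
(a) Fraction as HOCl = 1 / (1 + 8.71) = 0.103.
(a) OCl⁻ = (1 − 0.103) × 3.75 ppm = 3.364 ppm.

(b) Volume: 724 m³ = 724,000 L.
(b) Alkalinity to neutralize: (232 − 192) = 40 mg/L as CaCO₃ × 724,000 L = 28,960 g as CaCO₃.
(b) Equivalents of H⁺ required: 28,960 ÷ 50 g/eq = 579.2 eq = 579.2 mol HCl.
(b) Mass of HCl: 579.2 × 36.5 = 21,140 g.
(b) Mass of 34.4% solution: 21,140 / 0.344 = 61,460 g.
(b) Volume: 61,460 g ÷ 1.09 g/mL = 56,380 mL.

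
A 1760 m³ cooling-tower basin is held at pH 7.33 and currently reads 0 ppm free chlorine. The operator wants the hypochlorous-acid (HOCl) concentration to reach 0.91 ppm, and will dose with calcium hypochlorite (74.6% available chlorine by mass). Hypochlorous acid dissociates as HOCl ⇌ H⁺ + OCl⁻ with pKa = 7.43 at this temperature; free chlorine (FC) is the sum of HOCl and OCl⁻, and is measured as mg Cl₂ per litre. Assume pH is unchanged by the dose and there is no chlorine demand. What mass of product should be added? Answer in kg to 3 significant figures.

Volume: 1760 m³ = 1,760,000 L.
[OCl⁻]/[HOCl] = 10^(pH − pKa) = 10^(7.33 − 7.43) = 0.7943; fraction as HOCl = 1/(1 + 0.7943) = 0.5573.
Free chlorine required for 0.91 ppm HOCl: 0.91 / 0.5573 = 1.633 ppm.
FC to add: 1.633 − 0 = 1.633 mg/L as Cl₂.
Cl₂ equivalent: 1.633 mg/L × 1,760,000 L = 2874 g.
Product at 74.6% available Cl: 2874 / 0.746 = 3852 g.

3.85 kg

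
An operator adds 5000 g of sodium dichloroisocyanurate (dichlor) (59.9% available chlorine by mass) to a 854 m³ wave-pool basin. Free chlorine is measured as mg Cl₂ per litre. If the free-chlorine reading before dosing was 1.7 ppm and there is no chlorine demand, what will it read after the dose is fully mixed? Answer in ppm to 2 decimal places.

5.21 ppm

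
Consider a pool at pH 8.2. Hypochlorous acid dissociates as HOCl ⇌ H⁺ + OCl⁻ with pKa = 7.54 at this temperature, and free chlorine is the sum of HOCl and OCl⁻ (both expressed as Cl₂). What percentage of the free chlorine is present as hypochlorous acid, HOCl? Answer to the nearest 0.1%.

18.0%

[OCl⁻]/[HOCl] = 10^(pH − pKa) = 10^(8.2 − 7.54) = 10^0.66 = 4.571.
Fraction as HOCl = 1 / (1 + 4.571) = 0.1795.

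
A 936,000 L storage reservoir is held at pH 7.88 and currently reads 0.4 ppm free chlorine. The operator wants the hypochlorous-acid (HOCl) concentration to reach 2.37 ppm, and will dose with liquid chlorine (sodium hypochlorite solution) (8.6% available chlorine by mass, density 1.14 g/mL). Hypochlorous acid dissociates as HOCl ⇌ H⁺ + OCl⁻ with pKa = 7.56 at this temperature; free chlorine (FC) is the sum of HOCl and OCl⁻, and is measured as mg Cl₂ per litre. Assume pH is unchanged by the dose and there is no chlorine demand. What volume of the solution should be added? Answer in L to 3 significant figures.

66.1 L

[OCl⁻]/[HOCl] = 10^(pH − pKa) = 10^(7.88 − 7.56) = 2.089; fraction as HOCl = 1/(1 + 2.089) = 0.3237.
Free chlorine required for 2.37 ppm HOCl: 2.37 / 0.3237 = 7.322 ppm.
FC to add: 7.322 − 0.4 = 6.922 mg/L as Cl₂.
Cl₂ equivalent: 6.922 mg/L × 936,000 L = 6479 g.
Product at 8.6% available Cl: 6479 / 0.086 = 75,330 g.
Volume: 75,330 g ÷ 1.14 g/mL = 66,080 mL.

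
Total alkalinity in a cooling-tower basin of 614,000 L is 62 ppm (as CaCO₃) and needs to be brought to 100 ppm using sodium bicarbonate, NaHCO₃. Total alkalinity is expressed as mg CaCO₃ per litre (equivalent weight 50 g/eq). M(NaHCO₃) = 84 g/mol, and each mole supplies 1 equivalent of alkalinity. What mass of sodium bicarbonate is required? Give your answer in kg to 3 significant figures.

39.2 kg

Alkalinity to add: (100 − 62) = 38 mg/L as CaCO₃ × 614,000 L = 23,330 g as CaCO₃.
Equivalents: 23,330 g ÷ 50 g/eq = 466.6 eq.
NaHCO₃ supplies 1 eq per mole → 466.6 mol.
Mass: 466.6 mol × 84 g/mol = 39,200 g.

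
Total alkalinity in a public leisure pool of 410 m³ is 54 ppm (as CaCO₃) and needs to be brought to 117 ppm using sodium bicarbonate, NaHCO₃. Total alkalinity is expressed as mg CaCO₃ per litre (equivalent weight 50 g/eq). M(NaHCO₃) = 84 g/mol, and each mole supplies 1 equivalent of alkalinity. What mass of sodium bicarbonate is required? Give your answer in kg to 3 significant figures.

43.4 kg

Volume: 410 m³ = 410,000 L.
Alkalinity to add: (117 − 54) = 63 mg/L as CaCO₃ × 410,000 L = 25,830 g as CaCO₃.
Equivalents: 25,830 g ÷ 50 g/eq = 516.6 eq.
NaHCO₃ supplies 1 eq per mole → 516.6 mol.
Mass: 516.6 mol × 84 g/mol = 43,390 g.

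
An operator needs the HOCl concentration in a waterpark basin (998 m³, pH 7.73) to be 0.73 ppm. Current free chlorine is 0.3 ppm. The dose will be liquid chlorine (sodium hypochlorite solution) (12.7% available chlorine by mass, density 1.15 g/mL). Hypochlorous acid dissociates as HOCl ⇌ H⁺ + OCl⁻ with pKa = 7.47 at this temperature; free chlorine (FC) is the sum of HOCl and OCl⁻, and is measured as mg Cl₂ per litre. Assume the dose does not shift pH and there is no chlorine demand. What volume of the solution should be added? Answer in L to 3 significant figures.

Volume: 998 m³ = 998,000 L.
[OCl⁻]/[HOCl] = 10^(pH − pKa) = 10^(7.73 − 7.47) = 1.82; fraction as HOCl = 1/(1 + 1.82) = 0.3546.
Free chlorine required for 0.73 ppm HOCl: 0.73 / 0.3546 = 2.058 ppm.
FC to add: 2.058 − 0.3 = 1.758 mg/L as Cl₂.
Cl₂ equivalent: 1.758 mg/L × 998,000 L = 1755 g.
Product at 12.7% available Cl: 1755 / 0.127 = 13,820 g.
Volume: 13,820 g ÷ 1.15 g/mL = 12,020 mL.

12.0 L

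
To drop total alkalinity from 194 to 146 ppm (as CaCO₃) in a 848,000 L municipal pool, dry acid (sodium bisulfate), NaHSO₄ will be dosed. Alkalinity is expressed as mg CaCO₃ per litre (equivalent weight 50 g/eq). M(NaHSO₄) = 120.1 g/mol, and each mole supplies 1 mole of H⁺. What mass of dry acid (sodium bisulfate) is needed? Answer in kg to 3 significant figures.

Alkalinity to neutralize: (194 − 146) = 48 mg/L as CaCO₃ × 848,000 L = 40,700 g as CaCO₃.
Equivalents of H⁺ required: 40,700 ÷ 50 g/eq = 814.1 eq = 814.1 mol NaHSO₄.
Mass of NaHSO₄: 814.1 × 120.1 = 97,770 g.

97.8 kg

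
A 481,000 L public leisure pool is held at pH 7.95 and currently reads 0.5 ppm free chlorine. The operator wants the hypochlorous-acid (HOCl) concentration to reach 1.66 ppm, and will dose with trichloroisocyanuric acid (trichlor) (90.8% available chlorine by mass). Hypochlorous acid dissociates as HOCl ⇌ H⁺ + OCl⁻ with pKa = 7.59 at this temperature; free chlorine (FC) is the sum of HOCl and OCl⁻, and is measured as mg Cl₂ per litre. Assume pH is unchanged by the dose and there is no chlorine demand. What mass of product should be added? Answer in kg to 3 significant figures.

2.63 kg

[OCl⁻]/[HOCl] = 10^(pH − pKa) = 10^(7.95 − 7.59) = 2.291; fraction as HOCl = 1/(1 + 2.291) = 0.3039.
Free chlorine required for 1.66 ppm HOCl: 1.66 / 0.3039 = 5.463 ppm.
FC to add: 5.463 − 0.5 = 4.963 mg/L as Cl₂.
Cl₂ equivalent: 4.963 mg/L × 481,000 L = 2387 g.
Product at 90.8% available Cl: 2387 / 0.908 = 2629 g.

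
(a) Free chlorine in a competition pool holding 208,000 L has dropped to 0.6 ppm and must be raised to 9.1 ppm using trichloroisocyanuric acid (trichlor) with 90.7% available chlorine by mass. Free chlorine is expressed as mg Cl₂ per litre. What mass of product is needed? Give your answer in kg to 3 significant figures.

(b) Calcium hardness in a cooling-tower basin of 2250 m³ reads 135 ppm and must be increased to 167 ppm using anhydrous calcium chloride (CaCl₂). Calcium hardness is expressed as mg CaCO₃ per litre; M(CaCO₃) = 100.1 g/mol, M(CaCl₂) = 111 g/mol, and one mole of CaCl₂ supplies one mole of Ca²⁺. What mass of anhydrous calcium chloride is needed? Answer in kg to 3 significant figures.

(a) Chlorine deficit: 9.1 − 0.6 = 8.5 ppm = 8.5 mg/L as Cl₂.
(a) Cl₂ equivalent needed: 8.5 mg/L × 208,000 L = 1,768,000 mg = 1768 g.
(a) Product at 90.7% available chlorine: 1768 / 0.907 = 1949 g.

(b) Volume: 2250 m³ = 2,250,000 L.
(b) Hardness to add: (167 − 135) = 32 mg/L as CaCO₃ × 2,250,000 L = 72,000 g as CaCO₃.
(b) Moles of Ca²⁺ (1 mol Ca²⁺ ≡ 1 mol CaCO₃): 72,000 / 100.1 g/mol = 719.3 mol.
(b) Mass of CaCl₂: 719.3 × 111 = 79,840 g.

(a) 1.95 kg; (b) 79.8 kg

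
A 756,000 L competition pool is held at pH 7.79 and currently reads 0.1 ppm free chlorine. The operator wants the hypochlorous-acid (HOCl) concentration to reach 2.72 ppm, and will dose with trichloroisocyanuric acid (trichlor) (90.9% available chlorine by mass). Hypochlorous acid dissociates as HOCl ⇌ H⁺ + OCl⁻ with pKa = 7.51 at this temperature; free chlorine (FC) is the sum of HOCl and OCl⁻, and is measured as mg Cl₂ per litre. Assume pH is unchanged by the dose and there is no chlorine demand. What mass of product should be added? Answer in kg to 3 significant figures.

6.49 kg

[OCl⁻]/[HOCl] = 10^(pH − pKa) = 10^(7.79 − 7.51) = 1.905; fraction as HOCl = 1/(1 + 1.905) = 0.3442.
Free chlorine required for 2.72 ppm HOCl: 2.72 / 0.3442 = 7.903 ppm.
FC to add: 7.903 − 0.1 = 7.803 mg/L as Cl₂.
Cl₂ equivalent: 7.803 mg/L × 756,000 L = 5899 g.
Product at 90.9% available Cl: 5899 / 0.909 = 6490 g.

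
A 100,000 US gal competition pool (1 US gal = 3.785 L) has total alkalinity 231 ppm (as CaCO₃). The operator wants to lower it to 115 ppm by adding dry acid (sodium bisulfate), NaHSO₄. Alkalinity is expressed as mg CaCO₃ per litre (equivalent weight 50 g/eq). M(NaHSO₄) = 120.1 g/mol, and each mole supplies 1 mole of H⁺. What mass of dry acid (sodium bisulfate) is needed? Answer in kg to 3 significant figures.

105 kg

Volume: 100,000 US gal × 3.785 L/gal = 378,500 L.
Alkalinity to neutralize: (231 − 115) = 116 mg/L as CaCO₃ × 378,500 L = 43,910 g as CaCO₃.
Equivalents of H⁺ required: 43,910 ÷ 50 g/eq = 878.1 eq = 878.1 mol NaHSO₄.
Mass of NaHSO₄: 878.1 × 120.1 = 105,500 g.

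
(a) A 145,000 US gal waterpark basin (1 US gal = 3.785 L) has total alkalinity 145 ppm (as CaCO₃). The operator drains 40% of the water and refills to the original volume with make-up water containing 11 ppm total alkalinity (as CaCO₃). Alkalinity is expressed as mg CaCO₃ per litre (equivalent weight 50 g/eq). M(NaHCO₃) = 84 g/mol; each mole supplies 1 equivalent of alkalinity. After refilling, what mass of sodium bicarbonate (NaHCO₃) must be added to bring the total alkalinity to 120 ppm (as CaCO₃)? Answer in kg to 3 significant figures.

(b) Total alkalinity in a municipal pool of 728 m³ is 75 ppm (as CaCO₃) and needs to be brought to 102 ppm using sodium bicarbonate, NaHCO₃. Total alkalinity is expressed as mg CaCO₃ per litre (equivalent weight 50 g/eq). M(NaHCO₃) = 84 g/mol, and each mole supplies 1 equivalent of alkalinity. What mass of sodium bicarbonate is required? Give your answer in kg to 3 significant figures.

(a) 26.4 kg; (b) 33.0 kg

(a) Volume: 145,000 US gal × 3.785 L/gal = 548,825 L.
(a) After draining 40% and refilling: 145 × 0.60 + 11 × 0.40 = 91.4 ppm.
(a) Deficit to target: 120 − 91.4 = 28.6 mg/L.
(a) As CaCO₃: 28.6 mg/L × 548,825 L = 15,700 g; ÷ 50 g/eq ÷ 1 = 313.9 mol NaHCO₃.
(a) Mass: 313.9 × 84 = 26,370 g.

(b) Volume: 728 m³ = 728,000 L.
(b) Alkalinity to add: (102 − 75) = 27 mg/L as CaCO₃ × 728,000 L = 19,660 g as CaCO₃.
(b) Equivalents: 19,660 g ÷ 50 g/eq = 393.1 eq.
(b) NaHCO₃ supplies 1 eq per mole → 393.1 mol.
(b) Mass: 393.1 mol × 84 g/mol = 33,020 g.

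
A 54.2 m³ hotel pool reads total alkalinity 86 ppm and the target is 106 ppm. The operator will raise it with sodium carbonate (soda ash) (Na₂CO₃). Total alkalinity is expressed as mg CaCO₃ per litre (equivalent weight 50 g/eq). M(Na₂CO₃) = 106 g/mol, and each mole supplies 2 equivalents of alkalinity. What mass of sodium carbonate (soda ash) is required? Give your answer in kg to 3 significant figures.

Volume: 54.2 m³ = 54,200 L.
Alkalinity to add: (106 − 86) = 20 mg/L as CaCO₃ × 54,200 L = 1084 g as CaCO₃.
Equivalents: 1084 g ÷ 50 g/eq = 21.68 eq.
Each mole of Na₂CO₃ supplies 2 eq, so 21.68 / 2 = 10.84 mol.
Mass: 10.84 mol × 106 g/mol = 1149 g.

1.15 kg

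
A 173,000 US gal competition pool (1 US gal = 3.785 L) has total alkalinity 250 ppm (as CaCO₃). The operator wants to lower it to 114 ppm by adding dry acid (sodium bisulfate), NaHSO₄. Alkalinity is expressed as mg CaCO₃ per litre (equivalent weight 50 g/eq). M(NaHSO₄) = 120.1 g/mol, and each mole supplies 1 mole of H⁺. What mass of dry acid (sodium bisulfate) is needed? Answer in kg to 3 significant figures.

Volume: 173,000 US gal × 3.785 L/gal = 654,805 L.
Alkalinity to neutralize: (250 − 114) = 136 mg/L as CaCO₃ × 654,805 L = 89,050 g as CaCO₃.
Equivalents of H⁺ required: 89,050 ÷ 50 g/eq = 1781 eq = 1781 mol NaHSO₄.
Mass of NaHSO₄: 1781 × 120.1 = 213,900 g.

214 kg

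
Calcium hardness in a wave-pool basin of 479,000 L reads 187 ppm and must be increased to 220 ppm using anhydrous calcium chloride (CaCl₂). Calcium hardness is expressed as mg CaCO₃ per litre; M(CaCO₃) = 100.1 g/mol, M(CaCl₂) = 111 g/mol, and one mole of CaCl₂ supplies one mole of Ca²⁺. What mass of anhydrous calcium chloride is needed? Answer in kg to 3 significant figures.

Hardness to add: (220 − 187) = 33 mg/L as CaCO₃ × 479,000 L = 15,810 g as CaCO₃.
Moles of Ca²⁺ (1 mol Ca²⁺ ≡ 1 mol CaCO₃): 15,810 / 100.1 g/mol = 157.9 mol.
Mass of CaCl₂: 157.9 × 111 = 17,530 g.

17.5 kg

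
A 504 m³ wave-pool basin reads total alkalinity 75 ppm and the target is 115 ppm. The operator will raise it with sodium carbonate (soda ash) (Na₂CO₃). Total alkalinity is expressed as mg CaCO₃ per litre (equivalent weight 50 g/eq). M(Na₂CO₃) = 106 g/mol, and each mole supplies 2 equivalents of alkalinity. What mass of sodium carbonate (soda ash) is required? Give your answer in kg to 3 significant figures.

21.4 kg

Volume: 504 m³ = 504,000 L.
Alkalinity to add: (115 − 75) = 40 mg/L as CaCO₃ × 504,000 L = 20,160 g as CaCO₃.
Equivalents: 20,160 g ÷ 50 g/eq = 403.2 eq.
Each mole of Na₂CO₃ supplies 2 eq, so 403.2 / 2 = 201.6 mol.
Mass: 201.6 mol × 106 g/mol = 21,370 g.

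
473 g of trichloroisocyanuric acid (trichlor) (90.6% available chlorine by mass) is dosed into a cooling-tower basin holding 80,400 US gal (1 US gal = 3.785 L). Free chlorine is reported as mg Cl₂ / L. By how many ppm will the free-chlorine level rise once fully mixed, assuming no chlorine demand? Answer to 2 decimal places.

Volume: 80,400 US gal × 3.785 L/gal = 304,314 L.
Available chlorine delivered: 473 g × 0.906 = 428.5 g as Cl₂.
Concentration rise: 428.5 g / 304,314 L = 1.408 mg/L = 1.41 ppm.

1.41 ppm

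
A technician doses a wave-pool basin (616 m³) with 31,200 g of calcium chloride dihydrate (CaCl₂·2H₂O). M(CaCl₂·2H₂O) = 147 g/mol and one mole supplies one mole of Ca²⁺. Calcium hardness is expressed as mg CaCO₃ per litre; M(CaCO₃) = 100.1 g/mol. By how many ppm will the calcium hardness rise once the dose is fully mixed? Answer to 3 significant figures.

Volume: 616 m³ = 616,000 L.
Moles of Ca²⁺: 31,200 g ÷ 147 g/mol = 212.2 mol.
As CaCO₃: 212.2 mol × 100.1 g/mol = 21,250 g.
Rise: 21,250 g / 616,000 L × 1000 = 34.49 mg/L.

34.5 ppm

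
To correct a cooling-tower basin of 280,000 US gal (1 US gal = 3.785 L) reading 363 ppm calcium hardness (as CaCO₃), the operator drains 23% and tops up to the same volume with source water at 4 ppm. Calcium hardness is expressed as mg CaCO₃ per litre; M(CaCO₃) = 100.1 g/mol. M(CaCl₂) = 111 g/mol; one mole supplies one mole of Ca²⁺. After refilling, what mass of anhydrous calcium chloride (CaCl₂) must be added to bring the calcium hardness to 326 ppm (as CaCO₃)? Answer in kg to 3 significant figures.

Volume: 280,000 US gal × 3.785 L/gal = 1,059,800 L.
After draining 23% and refilling: 363 × 0.77 + 4 × 0.23 = 280.43 ppm.
Deficit to target: 326 − 280.43 = 45.57 mg/L.
As CaCO₃: 45.57 mg/L × 1,059,800 L = 48,300 g; ÷ 100.1 = 482.5 mol Ca²⁺.
Mass: 482.5 × 111 = 53,550 g.

53.6 kg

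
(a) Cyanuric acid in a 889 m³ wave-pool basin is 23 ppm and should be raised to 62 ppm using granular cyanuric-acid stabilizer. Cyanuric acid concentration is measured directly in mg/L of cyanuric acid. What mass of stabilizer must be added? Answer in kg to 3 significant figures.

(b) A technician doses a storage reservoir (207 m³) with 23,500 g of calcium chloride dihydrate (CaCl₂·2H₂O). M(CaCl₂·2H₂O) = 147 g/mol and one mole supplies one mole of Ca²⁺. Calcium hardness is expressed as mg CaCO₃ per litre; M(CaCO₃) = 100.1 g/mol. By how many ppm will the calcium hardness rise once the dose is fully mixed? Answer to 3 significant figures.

(a) 34.7 kg; (b) 77.3 ppm

(a) Volume: 889 m³ = 889,000 L.
(a) CYA to add: (62 − 23) = 39 mg/L × 889,000 L = 34,670 g cyanuric acid.

(b) Volume: 207 m³ = 207,000 L.
(b) Moles of Ca²⁺: 23,500 g ÷ 147 g/mol = 159.9 mol.
(b) As CaCO₃: 159.9 mol × 100.1 g/mol = 16,000 g.
(b) Rise: 16,000 g / 207,000 L × 1000 = 77.31 mg/L.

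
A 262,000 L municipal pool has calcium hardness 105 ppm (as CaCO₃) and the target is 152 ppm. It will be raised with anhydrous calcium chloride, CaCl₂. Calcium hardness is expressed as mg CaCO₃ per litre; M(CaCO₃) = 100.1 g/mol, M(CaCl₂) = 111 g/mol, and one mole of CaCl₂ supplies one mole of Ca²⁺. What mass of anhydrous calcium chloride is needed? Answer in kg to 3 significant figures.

Hardness to add: (152 − 105) = 47 mg/L as CaCO₃ × 262,000 L = 12,310 g as CaCO₃.
Moles of Ca²⁺ (1 mol Ca²⁺ ≡ 1 mol CaCO₃): 12,310 / 100.1 g/mol = 123 mol.
Mass of CaCl₂: 123 × 111 = 13,650 g.

13.7 kg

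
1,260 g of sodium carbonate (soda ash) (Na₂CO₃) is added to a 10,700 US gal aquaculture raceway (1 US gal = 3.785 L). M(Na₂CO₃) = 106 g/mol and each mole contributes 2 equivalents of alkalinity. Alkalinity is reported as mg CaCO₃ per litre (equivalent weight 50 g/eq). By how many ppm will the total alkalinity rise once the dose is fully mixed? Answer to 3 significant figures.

Volume: 10,700 US gal × 3.785 L/gal = 40,500 L.
Moles of Na₂CO₃: 1,260 g ÷ 106 g/mol = 11.89 mol → 23.77 eq of alkalinity.
As CaCO₃: 23.77 eq × 50 g/eq = 1189 g.
Rise: 1189 g / 40,500 L × 1000 = 29.35 mg/L.

29.4 ppm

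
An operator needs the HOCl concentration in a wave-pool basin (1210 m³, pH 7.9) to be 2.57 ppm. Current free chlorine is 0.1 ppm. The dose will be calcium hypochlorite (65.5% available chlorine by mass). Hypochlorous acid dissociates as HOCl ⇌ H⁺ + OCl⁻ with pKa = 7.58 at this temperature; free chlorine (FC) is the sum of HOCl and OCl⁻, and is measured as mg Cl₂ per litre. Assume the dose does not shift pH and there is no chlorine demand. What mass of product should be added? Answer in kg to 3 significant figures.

14.5 kg

Volume: 1210 m³ = 1,210,000 L.
[OCl⁻]/[HOCl] = 10^(pH − pKa) = 10^(7.9 − 7.58) = 2.089; fraction as HOCl = 1/(1 + 2.089) = 0.3237.
Free chlorine required for 2.57 ppm HOCl: 2.57 / 0.3237 = 7.939 ppm.
FC to add: 7.939 − 0.1 = 7.839 mg/L as Cl₂.
Cl₂ equivalent: 7.839 mg/L × 1,210,000 L = 9486 g.
Product at 65.5% available Cl: 9486 / 0.655 = 14,480 g.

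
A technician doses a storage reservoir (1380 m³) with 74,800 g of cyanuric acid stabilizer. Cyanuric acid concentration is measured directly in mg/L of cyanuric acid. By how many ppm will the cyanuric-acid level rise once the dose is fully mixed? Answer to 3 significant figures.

Volume: 1380 m³ = 1,380,000 L.
Rise: 74,800 g / 1,380,000 L × 1000 = 54.2 mg/L.

54.2 ppm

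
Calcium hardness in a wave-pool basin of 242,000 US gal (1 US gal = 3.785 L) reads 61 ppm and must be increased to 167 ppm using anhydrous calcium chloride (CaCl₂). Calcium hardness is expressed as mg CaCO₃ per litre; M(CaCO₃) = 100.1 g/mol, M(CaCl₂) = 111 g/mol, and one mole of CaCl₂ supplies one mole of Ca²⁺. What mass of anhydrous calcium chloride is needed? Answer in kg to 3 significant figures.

Volume: 242,000 US gal × 3.785 L/gal = 915,970 L.
Hardness to add: (167 − 61) = 106 mg/L as CaCO₃ × 915,970 L = 97,090 g as CaCO₃.
Moles of Ca²⁺ (1 mol Ca²⁺ ≡ 1 mol CaCO₃): 97,090 / 100.1 g/mol = 970 mol.
Mass of CaCl₂: 970 × 111 = 107,700 g.

108 kg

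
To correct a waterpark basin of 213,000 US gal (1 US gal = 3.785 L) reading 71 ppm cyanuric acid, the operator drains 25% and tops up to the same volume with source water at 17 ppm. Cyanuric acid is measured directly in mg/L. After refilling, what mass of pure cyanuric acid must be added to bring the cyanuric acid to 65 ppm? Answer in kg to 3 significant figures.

Volume: 213,000 US gal × 3.785 L/gal = 806,205 L.
After draining 25% and refilling: 71 × 0.75 + 17 × 0.25 = 57.5 ppm.
Deficit to target: 65 − 57.5 = 7.5 mg/L.
Mass: 7.5 mg/L × 806,205 L = 6047 g cyanuric acid.

6.05 kg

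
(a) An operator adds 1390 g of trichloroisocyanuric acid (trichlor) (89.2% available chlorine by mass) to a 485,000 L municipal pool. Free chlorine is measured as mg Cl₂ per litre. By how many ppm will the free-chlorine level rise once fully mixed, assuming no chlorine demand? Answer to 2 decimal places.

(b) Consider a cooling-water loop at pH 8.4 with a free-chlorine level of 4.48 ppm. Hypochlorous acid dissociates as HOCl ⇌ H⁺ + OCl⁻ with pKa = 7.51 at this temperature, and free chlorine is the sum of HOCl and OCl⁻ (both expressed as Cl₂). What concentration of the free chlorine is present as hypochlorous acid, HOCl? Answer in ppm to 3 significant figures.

(a) Available chlorine delivered: 1390 g × 0.892 = 1240 g as Cl₂.
(a) Concentration rise: 1240 g / 485,000 L = 2.556 mg/L = 2.56 ppm.

(b) [OCl⁻]/[HOCl] = 10^(pH − pKa) = 10^(8.4 − 7.51) = 10^0.89 = 7.762.
(b) Fraction as HOCl = 1 / (1 + 7.762) = 0.1141.
(b) HOCl = 0.1141 × 4.48 ppm = 0.5113 ppm.

(a) 2.56 ppm; (b) 0.511 ppm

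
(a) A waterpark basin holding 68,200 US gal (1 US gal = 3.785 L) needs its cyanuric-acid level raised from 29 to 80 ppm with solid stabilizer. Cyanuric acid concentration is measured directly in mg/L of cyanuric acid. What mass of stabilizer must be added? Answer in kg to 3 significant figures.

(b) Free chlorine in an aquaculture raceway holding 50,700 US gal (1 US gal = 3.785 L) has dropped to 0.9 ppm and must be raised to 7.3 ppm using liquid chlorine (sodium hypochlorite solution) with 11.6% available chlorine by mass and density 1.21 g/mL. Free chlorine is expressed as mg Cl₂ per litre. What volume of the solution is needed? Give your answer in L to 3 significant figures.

(a) 13.2 kg; (b) 8.75 L

(a) Volume: 68,200 US gal × 3.785 L/gal = 258,137 L.
(a) CYA to add: (80 − 29) = 51 mg/L × 258,137 L = 13,160 g cyanuric acid.

(b) Volume: 50,700 US gal × 3.785 L/gal = 191,900 L.
(b) Chlorine deficit: 7.3 − 0.9 = 6.4 ppm = 6.4 mg/L as Cl₂.
(b) Cl₂ equivalent needed: 6.4 mg/L × 191,900 L = 1,228,000 mg = 1228 g.
(b) Product at 11.6% available chlorine: 1228 / 0.116 = 10,590 g.
(b) Volume at density 1.21 g/mL: 10,590 g ÷ 1.21 g/mL = 8750 mL.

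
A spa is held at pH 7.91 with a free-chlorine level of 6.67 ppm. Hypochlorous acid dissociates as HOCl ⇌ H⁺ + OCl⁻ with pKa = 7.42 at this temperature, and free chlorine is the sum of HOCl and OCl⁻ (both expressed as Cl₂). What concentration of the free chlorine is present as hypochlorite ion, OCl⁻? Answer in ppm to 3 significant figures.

[OCl⁻]/[HOCl] = 10^(pH − pKa) = 10^(7.91 − 7.42) = 10^0.49 = 3.09.
Fraction as HOCl = 1 / (1 + 3.09) = 0.2445.
OCl⁻ = (1 − 0.2445) × 6.67 ppm = 5.039 ppm.

5.04 ppm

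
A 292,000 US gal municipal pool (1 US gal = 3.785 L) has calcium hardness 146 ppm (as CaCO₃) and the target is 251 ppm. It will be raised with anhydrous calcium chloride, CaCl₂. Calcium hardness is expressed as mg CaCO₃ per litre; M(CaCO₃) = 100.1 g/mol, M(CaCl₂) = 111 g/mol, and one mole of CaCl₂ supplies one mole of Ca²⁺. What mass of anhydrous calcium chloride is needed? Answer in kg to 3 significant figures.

Volume: 292,000 US gal × 3.785 L/gal = 1,105,220 L.
Hardness to add: (251 − 146) = 105 mg/L as CaCO₃ × 1,105,220 L = 116,000 g as CaCO₃.
Moles of Ca²⁺ (1 mol Ca²⁺ ≡ 1 mol CaCO₃): 116,000 / 100.1 g/mol = 1159 mol.
Mass of CaCl₂: 1159 × 111 = 128,700 g.

129 kg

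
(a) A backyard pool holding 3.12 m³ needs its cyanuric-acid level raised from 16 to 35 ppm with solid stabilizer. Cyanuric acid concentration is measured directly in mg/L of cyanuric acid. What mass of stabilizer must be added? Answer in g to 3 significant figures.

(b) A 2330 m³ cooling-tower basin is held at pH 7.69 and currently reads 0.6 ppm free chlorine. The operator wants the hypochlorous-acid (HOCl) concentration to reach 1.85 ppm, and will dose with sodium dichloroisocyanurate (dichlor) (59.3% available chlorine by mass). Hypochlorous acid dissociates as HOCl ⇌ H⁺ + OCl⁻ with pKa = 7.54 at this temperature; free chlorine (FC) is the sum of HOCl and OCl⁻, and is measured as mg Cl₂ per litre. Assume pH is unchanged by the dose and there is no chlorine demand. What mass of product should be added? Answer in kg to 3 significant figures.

(a) 59.3 g; (b) 15.2 kg

(a) Volume: 3.12 m³ = 3,120 L.
(a) CYA to add: (35 − 16) = 19 mg/L × 3,120 L = 59.28 g cyanuric acid.

(b) Volume: 2330 m³ = 2,330,000 L.
(b) [OCl⁻]/[HOCl] = 10^(pH − pKa) = 10^(7.69 − 7.54) = 1.413; fraction as HOCl = 1/(1 + 1.413) = 0.4145.
(b) Free chlorine required for 1.85 ppm HOCl: 1.85 / 0.4145 = 4.463 ppm.
(b) FC to add: 4.463 − 0.6 = 3.863 mg/L as Cl₂.
(b) Cl₂ equivalent: 3.863 mg/L × 2,330,000 L = 9001 g.
(b) Product at 59.3% available Cl: 9001 / 0.593 = 15,180 g.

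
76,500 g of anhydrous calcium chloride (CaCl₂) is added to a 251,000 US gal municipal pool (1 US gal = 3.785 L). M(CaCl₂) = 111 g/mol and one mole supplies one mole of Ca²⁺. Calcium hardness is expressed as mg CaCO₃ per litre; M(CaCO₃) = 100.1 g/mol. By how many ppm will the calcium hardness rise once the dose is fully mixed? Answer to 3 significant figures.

72.6 ppm

Volume: 251,000 US gal × 3.785 L/gal = 950,035 L.
Moles of Ca²⁺: 76,500 g ÷ 111 g/mol = 689.2 mol.
As CaCO₃: 689.2 mol × 100.1 g/mol = 68,990 g.
Rise: 68,990 g / 950,035 L × 1000 = 72.62 mg/L.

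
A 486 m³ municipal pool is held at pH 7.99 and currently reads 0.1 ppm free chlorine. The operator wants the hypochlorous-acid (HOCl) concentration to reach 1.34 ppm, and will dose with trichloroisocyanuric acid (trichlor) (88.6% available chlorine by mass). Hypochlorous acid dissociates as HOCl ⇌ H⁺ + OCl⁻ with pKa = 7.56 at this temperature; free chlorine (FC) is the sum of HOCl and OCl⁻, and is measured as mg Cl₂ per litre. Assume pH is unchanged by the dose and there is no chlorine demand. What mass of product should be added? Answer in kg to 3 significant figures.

Volume: 486 m³ = 486,000 L.
[OCl⁻]/[HOCl] = 10^(pH − pKa) = 10^(7.99 − 7.56) = 2.692; fraction as HOCl = 1/(1 + 2.692) = 0.2709.
Free chlorine required for 1.34 ppm HOCl: 1.34 / 0.2709 = 4.947 ppm.
FC to add: 4.947 − 0.1 = 4.847 mg/L as Cl₂.
Cl₂ equivalent: 4.847 mg/L × 486,000 L = 2355 g.
Product at 88.6% available Cl: 2355 / 0.886 = 2659 g.

2.66 kg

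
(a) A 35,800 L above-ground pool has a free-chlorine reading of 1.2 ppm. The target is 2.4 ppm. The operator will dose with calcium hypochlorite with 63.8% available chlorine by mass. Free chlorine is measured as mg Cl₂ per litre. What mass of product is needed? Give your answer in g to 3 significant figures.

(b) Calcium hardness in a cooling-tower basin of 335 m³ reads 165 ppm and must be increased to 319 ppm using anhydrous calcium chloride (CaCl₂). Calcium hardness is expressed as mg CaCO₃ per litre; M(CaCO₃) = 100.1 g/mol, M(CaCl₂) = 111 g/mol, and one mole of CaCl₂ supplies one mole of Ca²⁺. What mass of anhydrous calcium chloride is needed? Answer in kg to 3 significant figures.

(a) Chlorine deficit: 2.4 − 1.2 = 1.2 ppm = 1.2 mg/L as Cl₂.
(a) Cl₂ equivalent needed: 1.2 mg/L × 35,800 L = 42,960 mg = 42.96 g.
(a) Product at 63.8% available chlorine: 42.96 / 0.638 = 67.34 g.

(b) Volume: 335 m³ = 335,000 L.
(b) Hardness to add: (319 − 165) = 154 mg/L as CaCO₃ × 335,000 L = 51,590 g as CaCO₃.
(b) Moles of Ca²⁺ (1 mol Ca²⁺ ≡ 1 mol CaCO₃): 51,590 / 100.1 g/mol = 515.4 mol.
(b) Mass of CaCl₂: 515.4 × 111 = 57,210 g.

(a) 67.3 g; (b) 57.2 kg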